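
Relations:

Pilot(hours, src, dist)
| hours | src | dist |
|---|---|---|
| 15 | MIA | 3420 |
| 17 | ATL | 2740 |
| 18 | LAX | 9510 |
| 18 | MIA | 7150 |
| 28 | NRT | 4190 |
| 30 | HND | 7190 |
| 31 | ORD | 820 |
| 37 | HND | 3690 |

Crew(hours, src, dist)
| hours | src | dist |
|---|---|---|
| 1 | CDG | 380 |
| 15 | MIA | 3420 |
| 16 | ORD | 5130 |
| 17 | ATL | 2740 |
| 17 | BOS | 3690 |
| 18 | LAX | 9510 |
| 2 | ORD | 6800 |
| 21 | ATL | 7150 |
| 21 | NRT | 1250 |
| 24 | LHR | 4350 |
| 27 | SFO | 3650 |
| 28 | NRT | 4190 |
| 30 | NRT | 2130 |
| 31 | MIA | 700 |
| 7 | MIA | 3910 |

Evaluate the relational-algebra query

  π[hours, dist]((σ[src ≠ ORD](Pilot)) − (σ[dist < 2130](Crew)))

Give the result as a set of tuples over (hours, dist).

Filtering on src ≠ ORD leaves {(15, MIA, 3420), (17, ATL, 2740), (18, LAX, 9510), (18, MIA, 7150), (28, NRT, 4190), (30, HND, 7190), (37, HND, 3690)}.
Filtering on dist < 2130 leaves {(1, CDG, 380), (21, NRT, 1250), (31, MIA, 700)}.
Set difference of the two operands is {(15, MIA, 3420), (17, ATL, 2740), (18, LAX, 9510), (18, MIA, 7150), (28, NRT, 4190), (30, HND, 7190), (37, HND, 3690)}.
Projecting to hours, dist: {(15, 3420), (17, 2740), (18, 7150), (18, 9510), (28, 4190), (30, 7190), (37, 3690)}

{(15, 3420), (17, 2740), (18, 7150), (18, 9510), (28, 4190), (30, 7190), (37, 3690)}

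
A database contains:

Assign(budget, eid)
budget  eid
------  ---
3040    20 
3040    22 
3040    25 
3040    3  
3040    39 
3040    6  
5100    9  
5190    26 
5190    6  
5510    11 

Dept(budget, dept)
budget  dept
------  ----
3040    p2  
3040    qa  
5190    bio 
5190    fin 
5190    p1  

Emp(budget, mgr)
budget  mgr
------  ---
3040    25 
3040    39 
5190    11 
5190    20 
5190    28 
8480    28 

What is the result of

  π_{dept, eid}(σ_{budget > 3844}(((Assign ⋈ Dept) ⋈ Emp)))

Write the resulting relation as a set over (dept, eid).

Natural join on budget: {(3040, 20, p2), (3040, 20, qa), (3040, 22, p2), (3040, 22, qa), (3040, 25, p2), (3040, 25, qa), (3040, 3, p2), (3040, 3, qa), (3040, 39, p2), (3040, 39, qa), (3040, 6, p2), (3040, 6, qa), (5190, 26, bio), (5190, 26, fin), (5190, 26, p1), (5190, 6, bio), (5190, 6, fin), (5190, 6, p1)}
Natural join on budget: {(3040, 20, p2, 25), (3040, 20, p2, 39), (3040, 20, qa, 25), (3040, 20, qa, 39), (3040, 22, p2, 25), (3040, 22, p2, 39), (3040, 22, qa, 25), (3040, 22, qa, 39), (3040, 25, p2, 25), (3040, 25, p2, 39), (3040, 25, qa, 25), (3040, 25, qa, 39), (3040, 3, p2, 25), (3040, 3, p2, 39), (3040, 3, qa, 25), (3040, 3, qa, 39), (3040, 39, p2, 25), (3040, 39, p2, 39), (3040, 39, qa, 25), (3040, 39, qa, 39), (3040, 6, p2, 25), (3040, 6, p2, 39), (3040, 6, qa, 25), (3040, 6, qa, 39), (5190, 26, bio, 11), (5190, 26, bio, 20), (5190, 26, bio, 28), (5190, 26, fin, 11), (5190, 26, fin, 20), (5190, 26, fin, 28), (5190, 26, p1, 11), (5190, 26, p1, 20), (5190, 26, p1, 28), (5190, 6, bio, 11), (5190, 6, bio, 20), (5190, 6, bio, 28), (5190, 6, fin, 11), (5190, 6, fin, 20), (5190, 6, fin, 28), (5190, 6, p1, 11), (5190, 6, p1, 20), (5190, 6, p1, 28)}
Apply σ_{budget > 3844}; surviving tuples: {(5190, 26, bio, 11), (5190, 26, bio, 20), (5190, 26, bio, 28), (5190, 26, fin, 11), (5190, 26, fin, 20), (5190, 26, fin, 28), (5190, 26, p1, 11), (5190, 26, p1, 20), (5190, 26, p1, 28), (5190, 6, bio, 11), (5190, 6, bio, 20), (5190, 6, bio, 28), (5190, 6, fin, 11), (5190, 6, fin, 20), (5190, 6, fin, 28), (5190, 6, p1, 11), (5190, 6, p1, 20), (5190, 6, p1, 28)}
π[dept, eid]: project onto (dept, eid) (12 duplicate(s) eliminated) → {(bio, 26), (bio, 6), (fin, 26), (fin, 6), (p1, 26), (p1, 6)}

{(bio, 26), (bio, 6), (fin, 26), (fin, 6), (p1, 26), (p1, 6)}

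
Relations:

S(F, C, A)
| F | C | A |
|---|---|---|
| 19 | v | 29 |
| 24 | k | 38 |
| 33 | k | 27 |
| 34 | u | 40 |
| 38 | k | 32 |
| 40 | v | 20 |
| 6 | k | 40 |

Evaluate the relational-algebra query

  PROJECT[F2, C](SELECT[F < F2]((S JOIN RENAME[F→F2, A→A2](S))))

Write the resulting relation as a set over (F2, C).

ρ[F→F2, A→A2]: schema becomes (F2, C, A2); tuples unchanged.
S ⋈ RENAME[F→F2, A→A2](S) (natural join on C): {(19, v, 29, 19, 29), (19, v, 29, 40, 20), (24, k, 38, 24, 38), (24, k, 38, 33, 27), (24, k, 38, 38, 32), (24, k, 38, 6, 40), (33, k, 27, 24, 38), (33, k, 27, 33, 27), (33, k, 27, 38, 32), (33, k, 27, 6, 40), (34, u, 40, 34, 40), (38, k, 32, 24, 38), (38, k, 32, 33, 27), (38, k, 32, 38, 32), (38, k, 32, 6, 40), (40, v, 20, 19, 29), (40, v, 20, 40, 20), (6, k, 40, 24, 38), (6, k, 40, 33, 27), (6, k, 40, 38, 32), (6, k, 40, 6, 40)}
Filtering on F < F2 leaves {(19, v, 29, 40, 20), (24, k, 38, 33, 27), (24, k, 38, 38, 32), (33, k, 27, 38, 32), (6, k, 40, 24, 38), (6, k, 40, 33, 27), (6, k, 40, 38, 32)}.
π[F2, C]: project onto (F2, C) (3 duplicate(s) eliminated) → {(24, k), (33, k), (38, k), (40, v)}

{(24, k), (33, k), (38, k), (40, v)}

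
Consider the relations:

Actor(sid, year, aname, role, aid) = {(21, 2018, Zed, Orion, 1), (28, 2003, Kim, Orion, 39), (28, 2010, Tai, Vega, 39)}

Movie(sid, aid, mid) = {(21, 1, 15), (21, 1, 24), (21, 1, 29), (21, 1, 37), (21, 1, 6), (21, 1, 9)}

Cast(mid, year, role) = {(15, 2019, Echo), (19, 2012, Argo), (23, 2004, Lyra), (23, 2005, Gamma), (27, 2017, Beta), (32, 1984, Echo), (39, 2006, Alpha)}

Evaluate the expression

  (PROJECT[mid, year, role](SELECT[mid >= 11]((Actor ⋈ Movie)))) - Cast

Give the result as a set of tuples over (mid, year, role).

{(15, 2018, Orion), (24, 2018, Orion), (29, 2018, Orion), (37, 2018, Orion)}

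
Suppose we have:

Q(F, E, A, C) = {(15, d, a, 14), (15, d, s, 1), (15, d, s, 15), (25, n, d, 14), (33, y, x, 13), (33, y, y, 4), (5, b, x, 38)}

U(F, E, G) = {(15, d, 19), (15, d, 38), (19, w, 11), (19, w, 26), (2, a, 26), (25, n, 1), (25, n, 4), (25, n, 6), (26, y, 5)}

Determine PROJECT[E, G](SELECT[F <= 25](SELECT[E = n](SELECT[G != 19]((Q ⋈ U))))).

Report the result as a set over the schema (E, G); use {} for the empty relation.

{(n, 1), (n, 4), (n, 6)}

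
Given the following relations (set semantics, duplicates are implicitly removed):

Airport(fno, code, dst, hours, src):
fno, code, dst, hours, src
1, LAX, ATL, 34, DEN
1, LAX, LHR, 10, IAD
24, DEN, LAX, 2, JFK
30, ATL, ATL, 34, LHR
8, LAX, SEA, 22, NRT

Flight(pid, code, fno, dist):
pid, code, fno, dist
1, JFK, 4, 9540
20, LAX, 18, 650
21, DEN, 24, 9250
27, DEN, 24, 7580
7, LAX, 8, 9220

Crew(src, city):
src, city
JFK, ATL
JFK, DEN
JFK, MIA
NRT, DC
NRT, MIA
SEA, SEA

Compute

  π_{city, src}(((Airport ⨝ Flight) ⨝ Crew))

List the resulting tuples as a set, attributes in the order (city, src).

{(ATL, JFK), (DC, NRT), (DEN, JFK), (MIA, JFK), (MIA, NRT)}

Airport ⋈ Flight (natural join on fno, code): {(24, DEN, LAX, 2, JFK, 21, 9250), (24, DEN, LAX, 2, JFK, 27, 7580), (8, LAX, SEA, 22, NRT, 7, 9220)}
(Airport ⨝ Flight) ⋈ Crew (natural join on src): {(24, DEN, LAX, 2, JFK, 21, 9250, ATL), (24, DEN, LAX, 2, JFK, 21, 9250, DEN), (24, DEN, LAX, 2, JFK, 21, 9250, MIA), (24, DEN, LAX, 2, JFK, 27, 7580, ATL), (24, DEN, LAX, 2, JFK, 27, 7580, DEN), (24, DEN, LAX, 2, JFK, 27, 7580, MIA), (8, LAX, SEA, 22, NRT, 7, 9220, DC), (8, LAX, SEA, 22, NRT, 7, 9220, MIA)}
π_{city, src} gives {(ATL, JFK), (DC, NRT), (DEN, JFK), (MIA, JFK), (MIA, NRT)} (3 duplicate(s) eliminated).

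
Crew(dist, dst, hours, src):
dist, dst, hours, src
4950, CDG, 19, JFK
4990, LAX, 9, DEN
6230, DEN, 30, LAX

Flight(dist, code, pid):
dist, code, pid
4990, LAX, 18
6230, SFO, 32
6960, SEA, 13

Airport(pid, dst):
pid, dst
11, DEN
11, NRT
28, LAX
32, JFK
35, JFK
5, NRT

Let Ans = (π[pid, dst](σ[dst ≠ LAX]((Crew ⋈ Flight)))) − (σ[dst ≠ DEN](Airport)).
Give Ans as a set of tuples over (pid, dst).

Joining Crew and Flight on dist yields {(4990, LAX, 9, DEN, LAX, 18), (6230, DEN, 30, LAX, SFO, 32)}.
Apply σ_{dst ≠ LAX}; surviving tuples: {(6230, DEN, 30, LAX, SFO, 32)}
π[pid, dst]: project onto (pid, dst) → {(32, DEN)}
Apply σ_{dst ≠ DEN}; surviving tuples: {(11, NRT), (28, LAX), (32, JFK), (35, JFK), (5, NRT)}
Taking the difference: {(32, DEN)}

{(32, DEN)}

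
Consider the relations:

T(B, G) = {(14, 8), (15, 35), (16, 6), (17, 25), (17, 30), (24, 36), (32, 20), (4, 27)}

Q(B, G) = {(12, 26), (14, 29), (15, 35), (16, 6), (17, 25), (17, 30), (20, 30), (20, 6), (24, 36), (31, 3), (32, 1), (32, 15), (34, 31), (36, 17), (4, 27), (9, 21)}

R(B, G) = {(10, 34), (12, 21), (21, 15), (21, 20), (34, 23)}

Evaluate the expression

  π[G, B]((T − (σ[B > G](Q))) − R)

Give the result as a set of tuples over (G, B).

{(20, 32), (25, 17), (27, 4), (30, 17), (35, 15), (36, 24), (8, 14)}

Selection B > G: {(16, 6), (20, 6), (31, 3), (32, 1), (32, 15), (34, 31), (36, 17)}
Taking the difference: {(14, 8), (15, 35), (17, 25), (17, 30), (24, 36), (32, 20), (4, 27)}
Taking the difference: {(14, 8), (15, 35), (17, 25), (17, 30), (24, 36), (32, 20), (4, 27)}
π[G, B]: project onto (G, B) → {(20, 32), (25, 17), (27, 4), (30, 17), (35, 15), (36, 24), (8, 14)}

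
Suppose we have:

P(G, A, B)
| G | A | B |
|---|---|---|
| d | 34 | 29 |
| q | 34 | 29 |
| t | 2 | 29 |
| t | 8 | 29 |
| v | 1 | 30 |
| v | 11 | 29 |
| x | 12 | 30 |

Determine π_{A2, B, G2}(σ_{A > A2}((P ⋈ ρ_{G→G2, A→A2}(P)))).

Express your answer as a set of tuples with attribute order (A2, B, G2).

ρ[G→G2, A→A2]: schema becomes (G2, A2, B); tuples unchanged.
P ⋈ ρ_{G→G2, A→A2}(P) (natural join on B): {(d, 34, 29, d, 34), (d, 34, 29, q, 34), (d, 34, 29, t, 2), (d, 34, 29, t, 8), (d, 34, 29, v, 11), (q, 34, 29, d, 34), (q, 34, 29, q, 34), (q, 34, 29, t, 2), (q, 34, 29, t, 8), (q, 34, 29, v, 11), (t, 2, 29, d, 34), (t, 2, 29, q, 34), (t, 2, 29, t, 2), (t, 2, 29, t, 8), (t, 2, 29, v, 11), (t, 8, 29, d, 34), (t, 8, 29, q, 34), (t, 8, 29, t, 2), (t, 8, 29, t, 8), (t, 8, 29, v, 11), (v, 1, 30, v, 1), (v, 1, 30, x, 12), (v, 11, 29, d, 34), (v, 11, 29, q, 34), (v, 11, 29, t, 2), (v, 11, 29, t, 8), (v, 11, 29, v, 11), (x, 12, 30, v, 1), (x, 12, 30, x, 12)}
Selection A > A2: {(d, 34, 29, t, 2), (d, 34, 29, t, 8), (d, 34, 29, v, 11), (q, 34, 29, t, 2), (q, 34, 29, t, 8), (q, 34, 29, v, 11), (t, 8, 29, t, 2), (v, 11, 29, t, 2), (v, 11, 29, t, 8), (x, 12, 30, v, 1)}
Keep only column(s) A2, B, G2 (6 duplicate(s) eliminated): {(1, 30, v), (11, 29, v), (2, 29, t), (8, 29, t)}

{(1, 30, v), (11, 29, v), (2, 29, t), (8, 29, t)}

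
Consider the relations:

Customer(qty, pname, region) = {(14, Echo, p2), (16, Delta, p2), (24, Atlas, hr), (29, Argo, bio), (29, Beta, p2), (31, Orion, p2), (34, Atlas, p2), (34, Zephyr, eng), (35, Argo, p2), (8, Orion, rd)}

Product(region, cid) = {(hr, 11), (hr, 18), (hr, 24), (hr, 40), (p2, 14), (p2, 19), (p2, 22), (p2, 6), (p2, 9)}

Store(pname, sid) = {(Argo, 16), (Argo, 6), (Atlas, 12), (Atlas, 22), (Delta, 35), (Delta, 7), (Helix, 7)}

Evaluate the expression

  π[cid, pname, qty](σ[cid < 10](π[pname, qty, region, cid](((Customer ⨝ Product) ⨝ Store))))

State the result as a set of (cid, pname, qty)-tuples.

{(6, Argo, 35), (6, Atlas, 34), (6, Delta, 16), (9, Argo, 35), (9, Atlas, 34), (9, Delta, 16)}

Joining Customer and Product on region yields {(14, Echo, p2, 14), (14, Echo, p2, 19), (14, Echo, p2, 22), (14, Echo, p2, 6), (14, Echo, p2, 9), (16, Delta, p2, 14), (16, Delta, p2, 19), (16, Delta, p2, 22), (16, Delta, p2, 6), (16, Delta, p2, 9), (24, Atlas, hr, 11), (24, Atlas, hr, 18), (24, Atlas, hr, 24), (24, Atlas, hr, 40), (29, Beta, p2, 14), (29, Beta, p2, 19), (29, Beta, p2, 22), (29, Beta, p2, 6), (29, Beta, p2, 9), (31, Orion, p2, 14), (31, Orion, p2, 19), (31, Orion, p2, 22), (31, Orion, p2, 6), (31, Orion, p2, 9), (34, Atlas, p2, 14), (34, Atlas, p2, 19), (34, Atlas, p2, 22), (34, Atlas, p2, 6), (34, Atlas, p2, 9), (35, Argo, p2, 14), (35, Argo, p2, 19), (35, Argo, p2, 22), (35, Argo, p2, 6), (35, Argo, p2, 9)}.
Joining (Customer ⨝ Product) and Store on pname yields {(16, Delta, p2, 14, 35), (16, Delta, p2, 14, 7), (16, Delta, p2, 19, 35), (16, Delta, p2, 19, 7), (16, Delta, p2, 22, 35), (16, Delta, p2, 22, 7), (16, Delta, p2, 6, 35), (16, Delta, p2, 6, 7), (16, Delta, p2, 9, 35), (16, Delta, p2, 9, 7), (24, Atlas, hr, 11, 12), (24, Atlas, hr, 11, 22), (24, Atlas, hr, 18, 12), (24, Atlas, hr, 18, 22), (24, Atlas, hr, 24, 12), (24, Atlas, hr, 24, 22), (24, Atlas, hr, 40, 12), (24, Atlas, hr, 40, 22), (34, Atlas, p2, 14, 12), (34, Atlas, p2, 14, 22), (34, Atlas, p2, 19, 12), (34, Atlas, p2, 19, 22), (34, Atlas, p2, 22, 12), (34, Atlas, p2, 22, 22), (34, Atlas, p2, 6, 12), (34, Atlas, p2, 6, 22), (34, Atlas, p2, 9, 12), (34, Atlas, p2, 9, 22), (35, Argo, p2, 14, 16), (35, Argo, p2, 14, 6), (35, Argo, p2, 19, 16), (35, Argo, p2, 19, 6), (35, Argo, p2, 22, 16), (35, Argo, p2, 22, 6), (35, Argo, p2, 6, 16), (35, Argo, p2, 6, 6), (35, Argo, p2, 9, 16), (35, Argo, p2, 9, 6)}.
Projecting to pname, qty, region, cid (19 duplicate(s) eliminated): {(Argo, 35, p2, 14), (Argo, 35, p2, 19), (Argo, 35, p2, 22), (Argo, 35, p2, 6), (Argo, 35, p2, 9), (Atlas, 24, hr, 11), (Atlas, 24, hr, 18), (Atlas, 24, hr, 24), (Atlas, 24, hr, 40), (Atlas, 34, p2, 14), (Atlas, 34, p2, 19), (Atlas, 34, p2, 22), (Atlas, 34, p2, 6), (Atlas, 34, p2, 9), (Delta, 16, p2, 14), (Delta, 16, p2, 19), (Delta, 16, p2, 22), (Delta, 16, p2, 6), (Delta, 16, p2, 9)}
σ[cid < 10]: keep tuples satisfying cid < 10 → {(Argo, 35, p2, 6), (Argo, 35, p2, 9), (Atlas, 34, p2, 6), (Atlas, 34, p2, 9), (Delta, 16, p2, 6), (Delta, 16, p2, 9)}
Projecting to cid, pname, qty: {(6, Argo, 35), (6, Atlas, 34), (6, Delta, 16), (9, Argo, 35), (9, Atlas, 34), (9, Delta, 16)}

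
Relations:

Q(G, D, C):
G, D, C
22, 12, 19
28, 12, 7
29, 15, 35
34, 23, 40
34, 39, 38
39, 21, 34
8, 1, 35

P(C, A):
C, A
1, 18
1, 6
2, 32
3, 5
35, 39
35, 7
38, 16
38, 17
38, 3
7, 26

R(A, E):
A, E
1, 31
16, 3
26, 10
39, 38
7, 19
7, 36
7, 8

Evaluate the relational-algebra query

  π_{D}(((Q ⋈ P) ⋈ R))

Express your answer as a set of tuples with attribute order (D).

{1, 12, 15, 39}

Q ⋈ P (natural join on C): {(28, 12, 7, 26), (29, 15, 35, 39), (29, 15, 35, 7), (34, 39, 38, 16), (34, 39, 38, 17), (34, 39, 38, 3), (8, 1, 35, 39), (8, 1, 35, 7)}
(Q ⋈ P) ⋈ R (natural join on A): {(28, 12, 7, 26, 10), (29, 15, 35, 39, 38), (29, 15, 35, 7, 19), (29, 15, 35, 7, 36), (29, 15, 35, 7, 8), (34, 39, 38, 16, 3), (8, 1, 35, 39, 38), (8, 1, 35, 7, 19), (8, 1, 35, 7, 36), (8, 1, 35, 7, 8)}
Keep only column(s) D (6 duplicate(s) eliminated): {1, 12, 15, 39}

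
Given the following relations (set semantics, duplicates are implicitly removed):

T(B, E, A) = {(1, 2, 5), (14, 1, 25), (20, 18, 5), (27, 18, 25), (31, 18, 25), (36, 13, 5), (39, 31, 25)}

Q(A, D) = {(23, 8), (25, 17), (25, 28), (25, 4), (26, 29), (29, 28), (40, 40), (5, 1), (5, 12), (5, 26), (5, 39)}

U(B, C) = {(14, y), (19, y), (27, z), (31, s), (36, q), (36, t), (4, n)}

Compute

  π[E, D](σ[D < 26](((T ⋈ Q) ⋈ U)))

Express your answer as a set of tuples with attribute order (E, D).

Joining T and Q on A yields {(1, 2, 5, 1), (1, 2, 5, 12), (1, 2, 5, 26), (1, 2, 5, 39), (14, 1, 25, 17), (14, 1, 25, 28), (14, 1, 25, 4), (20, 18, 5, 1), (20, 18, 5, 12), (20, 18, 5, 26), (20, 18, 5, 39), (27, 18, 25, 17), (27, 18, 25, 28), (27, 18, 25, 4), (31, 18, 25, 17), (31, 18, 25, 28), (31, 18, 25, 4), (36, 13, 5, 1), (36, 13, 5, 12), (36, 13, 5, 26), (36, 13, 5, 39), (39, 31, 25, 17), (39, 31, 25, 28), (39, 31, 25, 4)}.
Joining (T ⋈ Q) and U on B yields {(14, 1, 25, 17, y), (14, 1, 25, 28, y), (14, 1, 25, 4, y), (27, 18, 25, 17, z), (27, 18, 25, 28, z), (27, 18, 25, 4, z), (31, 18, 25, 17, s), (31, 18, 25, 28, s), (31, 18, 25, 4, s), (36, 13, 5, 1, q), (36, 13, 5, 1, t), (36, 13, 5, 12, q), (36, 13, 5, 12, t), (36, 13, 5, 26, q), (36, 13, 5, 26, t), (36, 13, 5, 39, q), (36, 13, 5, 39, t)}.
Filtering on D < 26 leaves {(14, 1, 25, 17, y), (14, 1, 25, 4, y), (27, 18, 25, 17, z), (27, 18, 25, 4, z), (31, 18, 25, 17, s), (31, 18, 25, 4, s), (36, 13, 5, 1, q), (36, 13, 5, 1, t), (36, 13, 5, 12, q), (36, 13, 5, 12, t)}.
Keep only column(s) E, D (4 duplicate(s) eliminated): {(1, 17), (1, 4), (13, 1), (13, 12), (18, 17), (18, 4)}

{(1, 17), (1, 4), (13, 1), (13, 12), (18, 17), (18, 4)}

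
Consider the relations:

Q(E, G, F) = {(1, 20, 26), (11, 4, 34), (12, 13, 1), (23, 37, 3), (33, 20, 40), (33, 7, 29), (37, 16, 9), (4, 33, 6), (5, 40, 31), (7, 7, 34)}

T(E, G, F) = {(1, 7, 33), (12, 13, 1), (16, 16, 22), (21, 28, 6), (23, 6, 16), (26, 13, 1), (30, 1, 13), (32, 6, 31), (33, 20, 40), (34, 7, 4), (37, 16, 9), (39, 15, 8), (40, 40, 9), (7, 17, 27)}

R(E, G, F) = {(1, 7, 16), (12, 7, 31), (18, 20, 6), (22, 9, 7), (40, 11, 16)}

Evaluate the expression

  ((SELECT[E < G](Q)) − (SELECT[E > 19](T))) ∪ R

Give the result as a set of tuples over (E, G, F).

{(1, 20, 26), (1, 7, 16), (12, 13, 1), (12, 7, 31), (18, 20, 6), (22, 9, 7), (23, 37, 3), (4, 33, 6), (40, 11, 16), (5, 40, 31)}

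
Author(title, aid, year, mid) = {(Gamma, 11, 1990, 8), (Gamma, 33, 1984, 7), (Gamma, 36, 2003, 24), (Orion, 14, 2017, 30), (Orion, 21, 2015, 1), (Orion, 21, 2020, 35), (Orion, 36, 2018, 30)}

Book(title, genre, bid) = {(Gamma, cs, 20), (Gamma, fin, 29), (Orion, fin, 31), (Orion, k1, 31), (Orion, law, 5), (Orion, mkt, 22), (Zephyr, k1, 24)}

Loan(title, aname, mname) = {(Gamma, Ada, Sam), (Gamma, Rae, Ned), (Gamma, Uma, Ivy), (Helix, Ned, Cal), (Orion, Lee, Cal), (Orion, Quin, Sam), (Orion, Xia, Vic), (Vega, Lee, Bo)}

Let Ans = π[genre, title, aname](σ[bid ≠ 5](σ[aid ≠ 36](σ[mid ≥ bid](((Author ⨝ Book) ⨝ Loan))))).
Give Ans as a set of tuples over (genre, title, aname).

{(fin, Orion, Lee), (fin, Orion, Quin), (fin, Orion, Xia), (k1, Orion, Lee), (k1, Orion, Quin), (k1, Orion, Xia), (mkt, Orion, Lee), (mkt, Orion, Quin), (mkt, Orion, Xia)}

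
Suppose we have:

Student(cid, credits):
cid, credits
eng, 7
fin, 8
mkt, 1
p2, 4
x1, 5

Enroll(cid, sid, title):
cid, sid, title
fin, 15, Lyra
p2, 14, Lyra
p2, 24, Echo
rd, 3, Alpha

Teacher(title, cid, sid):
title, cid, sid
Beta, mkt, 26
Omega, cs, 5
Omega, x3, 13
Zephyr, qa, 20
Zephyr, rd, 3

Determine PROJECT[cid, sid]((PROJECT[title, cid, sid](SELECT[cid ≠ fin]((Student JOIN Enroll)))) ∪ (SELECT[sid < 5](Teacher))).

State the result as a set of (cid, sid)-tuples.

{(p2, 14), (p2, 24), (rd, 3)}

Student ⋈ Enroll (natural join on cid): {(fin, 8, 15, Lyra), (p2, 4, 14, Lyra), (p2, 4, 24, Echo)}
σ[cid ≠ fin]: keep tuples satisfying cid ≠ fin → {(p2, 4, 14, Lyra), (p2, 4, 24, Echo)}
π[title, cid, sid]: project onto (title, cid, sid) → {(Echo, p2, 24), (Lyra, p2, 14)}
σ[sid < 5]: keep tuples satisfying sid < 5 → {(Zephyr, rd, 3)}
Taking the union: {(Echo, p2, 24), (Lyra, p2, 14), (Zephyr, rd, 3)}
π[cid, sid]: project onto (cid, sid) → {(p2, 14), (p2, 24), (rd, 3)}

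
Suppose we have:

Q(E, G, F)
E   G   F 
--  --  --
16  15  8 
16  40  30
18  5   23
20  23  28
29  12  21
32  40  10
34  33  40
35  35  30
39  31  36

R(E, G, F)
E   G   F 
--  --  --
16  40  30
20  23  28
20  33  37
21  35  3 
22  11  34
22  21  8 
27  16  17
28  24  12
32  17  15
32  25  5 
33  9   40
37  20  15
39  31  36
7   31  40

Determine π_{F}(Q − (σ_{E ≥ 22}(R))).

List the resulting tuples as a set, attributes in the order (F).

{10, 21, 23, 28, 30, 40, 8}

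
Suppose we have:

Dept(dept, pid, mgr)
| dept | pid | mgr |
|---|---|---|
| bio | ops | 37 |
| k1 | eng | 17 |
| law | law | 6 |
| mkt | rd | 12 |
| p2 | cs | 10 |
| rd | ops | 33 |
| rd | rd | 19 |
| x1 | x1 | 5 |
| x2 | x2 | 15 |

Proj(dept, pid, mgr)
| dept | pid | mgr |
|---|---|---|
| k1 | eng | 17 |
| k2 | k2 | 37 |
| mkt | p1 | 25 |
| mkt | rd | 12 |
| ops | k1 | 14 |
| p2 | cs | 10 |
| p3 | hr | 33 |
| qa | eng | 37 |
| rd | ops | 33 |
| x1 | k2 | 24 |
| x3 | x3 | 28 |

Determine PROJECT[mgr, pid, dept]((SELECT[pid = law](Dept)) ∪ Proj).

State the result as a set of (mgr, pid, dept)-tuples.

{(10, cs, p2), (12, rd, mkt), (14, k1, ops), (17, eng, k1), (24, k2, x1), (25, p1, mkt), (28, x3, x3), (33, hr, p3), (33, ops, rd), (37, eng, qa), (37, k2, k2), (6, law, law)}

Apply σ_{pid = law}; surviving tuples: {(law, law, 6)}
Taking the union: {(k1, eng, 17), (k2, k2, 37), (law, law, 6), (mkt, p1, 25), (mkt, rd, 12), (ops, k1, 14), (p2, cs, 10), (p3, hr, 33), (qa, eng, 37), (rd, ops, 33), (x1, k2, 24), (x3, x3, 28)}
Keep only column(s) mgr, pid, dept: {(10, cs, p2), (12, rd, mkt), (14, k1, ops), (17, eng, k1), (24, k2, x1), (25, p1, mkt), (28, x3, x3), (33, hr, p3), (33, ops, rd), (37, eng, qa), (37, k2, k2), (6, law, law)}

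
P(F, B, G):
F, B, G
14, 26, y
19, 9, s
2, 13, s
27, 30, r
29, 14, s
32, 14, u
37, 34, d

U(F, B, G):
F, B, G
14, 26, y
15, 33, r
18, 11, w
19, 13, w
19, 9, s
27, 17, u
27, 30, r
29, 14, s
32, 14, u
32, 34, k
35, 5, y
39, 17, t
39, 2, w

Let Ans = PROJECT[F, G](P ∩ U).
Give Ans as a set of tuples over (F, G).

{(14, y), (19, s), (27, r), (29, s), (32, u)}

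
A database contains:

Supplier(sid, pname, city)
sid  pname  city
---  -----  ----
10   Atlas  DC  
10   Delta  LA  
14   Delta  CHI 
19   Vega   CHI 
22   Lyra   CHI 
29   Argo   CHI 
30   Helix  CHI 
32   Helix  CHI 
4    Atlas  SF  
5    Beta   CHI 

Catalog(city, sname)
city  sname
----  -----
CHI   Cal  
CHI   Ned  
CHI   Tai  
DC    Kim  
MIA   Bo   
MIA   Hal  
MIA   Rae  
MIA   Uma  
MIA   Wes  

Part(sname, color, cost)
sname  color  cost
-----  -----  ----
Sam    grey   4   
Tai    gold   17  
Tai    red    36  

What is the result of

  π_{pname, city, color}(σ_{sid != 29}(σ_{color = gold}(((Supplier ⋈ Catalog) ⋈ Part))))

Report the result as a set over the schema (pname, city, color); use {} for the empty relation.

Supplier ⋈ Catalog (natural join on city): {(10, Atlas, DC, Kim), (14, Delta, CHI, Cal), (14, Delta, CHI, Ned), (14, Delta, CHI, Tai), (19, Vega, CHI, Cal), (19, Vega, CHI, Ned), (19, Vega, CHI, Tai), (22, Lyra, CHI, Cal), (22, Lyra, CHI, Ned), (22, Lyra, CHI, Tai), (29, Argo, CHI, Cal), (29, Argo, CHI, Ned), (29, Argo, CHI, Tai), (30, Helix, CHI, Cal), (30, Helix, CHI, Ned), (30, Helix, CHI, Tai), (32, Helix, CHI, Cal), (32, Helix, CHI, Ned), (32, Helix, CHI, Tai), (5, Beta, CHI, Cal), (5, Beta, CHI, Ned), (5, Beta, CHI, Tai)}
(Supplier ⋈ Catalog) ⋈ Part (natural join on sname): {(14, Delta, CHI, Tai, gold, 17), (14, Delta, CHI, Tai, red, 36), (19, Vega, CHI, Tai, gold, 17), (19, Vega, CHI, Tai, red, 36), (22, Lyra, CHI, Tai, gold, 17), (22, Lyra, CHI, Tai, red, 36), (29, Argo, CHI, Tai, gold, 17), (29, Argo, CHI, Tai, red, 36), (30, Helix, CHI, Tai, gold, 17), (30, Helix, CHI, Tai, red, 36), (32, Helix, CHI, Tai, gold, 17), (32, Helix, CHI, Tai, red, 36), (5, Beta, CHI, Tai, gold, 17), (5, Beta, CHI, Tai, red, 36)}
Apply σ_{color = gold}; surviving tuples: {(14, Delta, CHI, Tai, gold, 17), (19, Vega, CHI, Tai, gold, 17), (22, Lyra, CHI, Tai, gold, 17), (29, Argo, CHI, Tai, gold, 17), (30, Helix, CHI, Tai, gold, 17), (32, Helix, CHI, Tai, gold, 17), (5, Beta, CHI, Tai, gold, 17)}
Apply σ_{sid != 29}; surviving tuples: {(14, Delta, CHI, Tai, gold, 17), (19, Vega, CHI, Tai, gold, 17), (22, Lyra, CHI, Tai, gold, 17), (30, Helix, CHI, Tai, gold, 17), (32, Helix, CHI, Tai, gold, 17), (5, Beta, CHI, Tai, gold, 17)}
π_{pname, city, color} gives {(Beta, CHI, gold), (Delta, CHI, gold), (Helix, CHI, gold), (Lyra, CHI, gold), (Vega, CHI, gold)} (1 duplicate(s) eliminated).

{(Beta, CHI, gold), (Delta, CHI, gold), (Helix, CHI, gold), (Lyra, CHI, gold), (Vega, CHI, gold)}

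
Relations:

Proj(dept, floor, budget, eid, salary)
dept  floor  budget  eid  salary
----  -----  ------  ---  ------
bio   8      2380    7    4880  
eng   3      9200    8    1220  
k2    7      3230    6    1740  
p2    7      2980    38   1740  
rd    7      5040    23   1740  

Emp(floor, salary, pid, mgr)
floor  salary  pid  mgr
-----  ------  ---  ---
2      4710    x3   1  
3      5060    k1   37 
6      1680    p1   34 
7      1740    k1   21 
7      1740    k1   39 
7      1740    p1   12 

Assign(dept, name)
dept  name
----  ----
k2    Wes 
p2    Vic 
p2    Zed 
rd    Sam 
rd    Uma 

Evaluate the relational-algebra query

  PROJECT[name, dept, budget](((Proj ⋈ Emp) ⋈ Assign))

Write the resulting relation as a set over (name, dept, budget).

{(Sam, rd, 5040), (Uma, rd, 5040), (Vic, p2, 2980), (Wes, k2, 3230), (Zed, p2, 2980)}

Natural join on floor, salary: {(k2, 7, 3230, 6, 1740, k1, 21), (k2, 7, 3230, 6, 1740, k1, 39), (k2, 7, 3230, 6, 1740, p1, 12), (p2, 7, 2980, 38, 1740, k1, 21), (p2, 7, 2980, 38, 1740, k1, 39), (p2, 7, 2980, 38, 1740, p1, 12), (rd, 7, 5040, 23, 1740, k1, 21), (rd, 7, 5040, 23, 1740, k1, 39), (rd, 7, 5040, 23, 1740, p1, 12)}
Natural join on dept: {(k2, 7, 3230, 6, 1740, k1, 21, Wes), (k2, 7, 3230, 6, 1740, k1, 39, Wes), (k2, 7, 3230, 6, 1740, p1, 12, Wes), (p2, 7, 2980, 38, 1740, k1, 21, Vic), (p2, 7, 2980, 38, 1740, k1, 21, Zed), (p2, 7, 2980, 38, 1740, k1, 39, Vic), (p2, 7, 2980, 38, 1740, k1, 39, Zed), (p2, 7, 2980, 38, 1740, p1, 12, Vic), (p2, 7, 2980, 38, 1740, p1, 12, Zed), (rd, 7, 5040, 23, 1740, k1, 21, Sam), (rd, 7, 5040, 23, 1740, k1, 21, Uma), (rd, 7, 5040, 23, 1740, k1, 39, Sam), (rd, 7, 5040, 23, 1740, k1, 39, Uma), (rd, 7, 5040, 23, 1740, p1, 12, Sam), (rd, 7, 5040, 23, 1740, p1, 12, Uma)}
π[name, dept, budget]: project onto (name, dept, budget) (10 duplicate(s) eliminated) → {(Sam, rd, 5040), (Uma, rd, 5040), (Vic, p2, 2980), (Wes, k2, 3230), (Zed, p2, 2980)}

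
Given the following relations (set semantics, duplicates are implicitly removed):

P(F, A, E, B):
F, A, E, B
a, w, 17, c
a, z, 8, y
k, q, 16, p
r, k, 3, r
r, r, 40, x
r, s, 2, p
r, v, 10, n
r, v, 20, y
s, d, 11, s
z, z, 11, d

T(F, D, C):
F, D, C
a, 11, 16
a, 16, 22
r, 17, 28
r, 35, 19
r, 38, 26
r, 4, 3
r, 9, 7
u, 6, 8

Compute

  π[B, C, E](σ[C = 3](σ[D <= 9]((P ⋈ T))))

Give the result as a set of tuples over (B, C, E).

{(n, 3, 10), (p, 3, 2), (r, 3, 3), (x, 3, 40), (y, 3, 20)}

P ⋈ T (natural join on F): {(a, w, 17, c, 11, 16), (a, w, 17, c, 16, 22), (a, z, 8, y, 11, 16), (a, z, 8, y, 16, 22), (r, k, 3, r, 17, 28), (r, k, 3, r, 35, 19), (r, k, 3, r, 38, 26), (r, k, 3, r, 4, 3), (r, k, 3, r, 9, 7), (r, r, 40, x, 17, 28), (r, r, 40, x, 35, 19), (r, r, 40, x, 38, 26), (r, r, 40, x, 4, 3), (r, r, 40, x, 9, 7), (r, s, 2, p, 17, 28), (r, s, 2, p, 35, 19), (r, s, 2, p, 38, 26), (r, s, 2, p, 4, 3), (r, s, 2, p, 9, 7), (r, v, 10, n, 17, 28), (r, v, 10, n, 35, 19), (r, v, 10, n, 38, 26), (r, v, 10, n, 4, 3), (r, v, 10, n, 9, 7), (r, v, 20, y, 17, 28), (r, v, 20, y, 35, 19), (r, v, 20, y, 38, 26), (r, v, 20, y, 4, 3), (r, v, 20, y, 9, 7)}
Apply σ_{D <= 9}; surviving tuples: {(r, k, 3, r, 4, 3), (r, k, 3, r, 9, 7), (r, r, 40, x, 4, 3), (r, r, 40, x, 9, 7), (r, s, 2, p, 4, 3), (r, s, 2, p, 9, 7), (r, v, 10, n, 4, 3), (r, v, 10, n, 9, 7), (r, v, 20, y, 4, 3), (r, v, 20, y, 9, 7)}
Apply σ_{C = 3}; surviving tuples: {(r, k, 3, r, 4, 3), (r, r, 40, x, 4, 3), (r, s, 2, p, 4, 3), (r, v, 10, n, 4, 3), (r, v, 20, y, 4, 3)}
π_{B, C, E} gives {(n, 3, 10), (p, 3, 2), (r, 3, 3), (x, 3, 40), (y, 3, 20)}.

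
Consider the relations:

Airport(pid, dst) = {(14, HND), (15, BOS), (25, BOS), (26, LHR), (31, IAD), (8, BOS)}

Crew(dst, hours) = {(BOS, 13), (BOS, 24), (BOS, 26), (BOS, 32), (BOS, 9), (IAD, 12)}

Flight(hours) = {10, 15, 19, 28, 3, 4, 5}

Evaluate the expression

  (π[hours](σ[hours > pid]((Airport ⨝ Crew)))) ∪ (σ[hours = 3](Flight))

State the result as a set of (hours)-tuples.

Joining Airport and Crew on dst yields {(15, BOS, 13), (15, BOS, 24), (15, BOS, 26), (15, BOS, 32), (15, BOS, 9), (25, BOS, 13), (25, BOS, 24), (25, BOS, 26), (25, BOS, 32), (25, BOS, 9), (31, IAD, 12), (8, BOS, 13), (8, BOS, 24), (8, BOS, 26), (8, BOS, 32), (8, BOS, 9)}.
Selection hours > pid: {(15, BOS, 24), (15, BOS, 26), (15, BOS, 32), (25, BOS, 26), (25, BOS, 32), (8, BOS, 13), (8, BOS, 24), (8, BOS, 26), (8, BOS, 32), (8, BOS, 9)}
Keep only column(s) hours (5 duplicate(s) eliminated): {13, 24, 26, 32, 9}
Selection hours = 3: {3}
Union: {13, 24, 26, 32, 9} with {3} → {13, 24, 26, 3, 32, 9}

{13, 24, 26, 3, 32, 9}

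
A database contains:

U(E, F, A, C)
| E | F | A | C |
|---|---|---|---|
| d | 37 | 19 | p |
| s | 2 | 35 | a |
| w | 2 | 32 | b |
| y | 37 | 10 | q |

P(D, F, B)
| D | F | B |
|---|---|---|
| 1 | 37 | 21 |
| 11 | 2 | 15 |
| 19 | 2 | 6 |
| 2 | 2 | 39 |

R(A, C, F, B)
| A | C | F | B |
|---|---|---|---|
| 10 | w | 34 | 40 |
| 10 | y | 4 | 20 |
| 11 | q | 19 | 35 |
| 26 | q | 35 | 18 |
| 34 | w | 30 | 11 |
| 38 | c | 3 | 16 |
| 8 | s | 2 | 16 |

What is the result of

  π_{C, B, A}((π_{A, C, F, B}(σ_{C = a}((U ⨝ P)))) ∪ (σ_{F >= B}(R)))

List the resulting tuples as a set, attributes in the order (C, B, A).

Joining U and P on F yields {(d, 37, 19, p, 1, 21), (s, 2, 35, a, 11, 15), (s, 2, 35, a, 19, 6), (s, 2, 35, a, 2, 39), (w, 2, 32, b, 11, 15), (w, 2, 32, b, 19, 6), (w, 2, 32, b, 2, 39), (y, 37, 10, q, 1, 21)}.
Apply σ_{C = a}; surviving tuples: {(s, 2, 35, a, 11, 15), (s, 2, 35, a, 19, 6), (s, 2, 35, a, 2, 39)}
Keep only column(s) A, C, F, B: {(35, a, 2, 15), (35, a, 2, 39), (35, a, 2, 6)}
Apply σ_{F >= B}; surviving tuples: {(26, q, 35, 18), (34, w, 30, 11)}
Taking the union: {(26, q, 35, 18), (34, w, 30, 11), (35, a, 2, 15), (35, a, 2, 39), (35, a, 2, 6)}
Keep only column(s) C, B, A: {(a, 15, 35), (a, 39, 35), (a, 6, 35), (q, 18, 26), (w, 11, 34)}

{(a, 15, 35), (a, 39, 35), (a, 6, 35), (q, 18, 26), (w, 11, 34)}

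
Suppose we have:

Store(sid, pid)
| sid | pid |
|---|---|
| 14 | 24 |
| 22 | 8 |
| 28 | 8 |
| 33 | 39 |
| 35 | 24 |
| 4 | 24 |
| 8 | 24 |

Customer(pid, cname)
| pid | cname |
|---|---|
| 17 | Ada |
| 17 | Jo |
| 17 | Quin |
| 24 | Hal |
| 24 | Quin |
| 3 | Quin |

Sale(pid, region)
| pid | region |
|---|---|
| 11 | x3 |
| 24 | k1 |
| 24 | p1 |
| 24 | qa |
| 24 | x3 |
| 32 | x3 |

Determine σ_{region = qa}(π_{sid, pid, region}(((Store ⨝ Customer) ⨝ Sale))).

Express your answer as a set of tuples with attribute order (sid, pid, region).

{(14, 24, qa), (35, 24, qa), (4, 24, qa), (8, 24, qa)}

Store ⋈ Customer (natural join on pid): {(14, 24, Hal), (14, 24, Quin), (35, 24, Hal), (35, 24, Quin), (4, 24, Hal), (4, 24, Quin), (8, 24, Hal), (8, 24, Quin)}
(Store ⨝ Customer) ⋈ Sale (natural join on pid): {(14, 24, Hal, k1), (14, 24, Hal, p1), (14, 24, Hal, qa), (14, 24, Hal, x3), (14, 24, Quin, k1), (14, 24, Quin, p1), (14, 24, Quin, qa), (14, 24, Quin, x3), (35, 24, Hal, k1), (35, 24, Hal, p1), (35, 24, Hal, qa), (35, 24, Hal, x3), (35, 24, Quin, k1), (35, 24, Quin, p1), (35, 24, Quin, qa), (35, 24, Quin, x3), (4, 24, Hal, k1), (4, 24, Hal, p1), (4, 24, Hal, qa), (4, 24, Hal, x3), (4, 24, Quin, k1), (4, 24, Quin, p1), (4, 24, Quin, qa), (4, 24, Quin, x3), (8, 24, Hal, k1), (8, 24, Hal, p1), (8, 24, Hal, qa), (8, 24, Hal, x3), (8, 24, Quin, k1), (8, 24, Quin, p1), (8, 24, Quin, qa), (8, 24, Quin, x3)}
Keep only column(s) sid, pid, region (16 duplicate(s) eliminated): {(14, 24, k1), (14, 24, p1), (14, 24, qa), (14, 24, x3), (35, 24, k1), (35, 24, p1), (35, 24, qa), (35, 24, x3), (4, 24, k1), (4, 24, p1), (4, 24, qa), (4, 24, x3), (8, 24, k1), (8, 24, p1), (8, 24, qa), (8, 24, x3)}
Selection region = qa: {(14, 24, qa), (35, 24, qa), (4, 24, qa), (8, 24, qa)}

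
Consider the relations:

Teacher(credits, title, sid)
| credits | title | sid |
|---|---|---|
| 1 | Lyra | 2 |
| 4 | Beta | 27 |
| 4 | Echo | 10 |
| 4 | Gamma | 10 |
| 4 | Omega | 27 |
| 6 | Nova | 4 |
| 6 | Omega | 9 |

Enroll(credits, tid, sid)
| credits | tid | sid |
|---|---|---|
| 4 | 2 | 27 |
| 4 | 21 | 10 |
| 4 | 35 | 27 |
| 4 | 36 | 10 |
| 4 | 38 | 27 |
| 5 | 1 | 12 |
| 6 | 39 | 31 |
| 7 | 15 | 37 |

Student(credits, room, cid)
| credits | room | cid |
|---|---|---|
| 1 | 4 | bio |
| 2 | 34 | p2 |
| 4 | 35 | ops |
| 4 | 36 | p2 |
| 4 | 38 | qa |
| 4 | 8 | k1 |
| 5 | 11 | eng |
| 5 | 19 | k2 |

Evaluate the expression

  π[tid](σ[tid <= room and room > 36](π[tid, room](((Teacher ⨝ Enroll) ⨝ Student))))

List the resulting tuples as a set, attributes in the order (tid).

{2, 21, 35, 36, 38}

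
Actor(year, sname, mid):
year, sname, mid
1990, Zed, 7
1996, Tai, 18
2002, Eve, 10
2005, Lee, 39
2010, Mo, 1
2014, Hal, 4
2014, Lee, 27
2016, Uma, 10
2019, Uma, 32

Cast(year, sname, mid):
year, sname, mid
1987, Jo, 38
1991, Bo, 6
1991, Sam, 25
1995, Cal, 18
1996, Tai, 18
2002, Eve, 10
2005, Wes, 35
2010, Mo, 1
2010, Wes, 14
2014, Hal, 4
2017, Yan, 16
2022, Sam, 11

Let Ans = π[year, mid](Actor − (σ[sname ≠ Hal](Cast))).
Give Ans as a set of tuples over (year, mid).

σ[sname ≠ Hal]: keep tuples satisfying sname ≠ Hal → {(1987, Jo, 38), (1991, Bo, 6), (1991, Sam, 25), (1995, Cal, 18), (1996, Tai, 18), (2002, Eve, 10), (2005, Wes, 35), (2010, Mo, 1), (2010, Wes, 14), (2017, Yan, 16), (2022, Sam, 11)}
Taking the difference: {(1990, Zed, 7), (2005, Lee, 39), (2014, Hal, 4), (2014, Lee, 27), (2016, Uma, 10), (2019, Uma, 32)}
π[year, mid]: project onto (year, mid) → {(1990, 7), (2005, 39), (2014, 27), (2014, 4), (2016, 10), (2019, 32)}

{(1990, 7), (2005, 39), (2014, 27), (2014, 4), (2016, 10), (2019, 32)}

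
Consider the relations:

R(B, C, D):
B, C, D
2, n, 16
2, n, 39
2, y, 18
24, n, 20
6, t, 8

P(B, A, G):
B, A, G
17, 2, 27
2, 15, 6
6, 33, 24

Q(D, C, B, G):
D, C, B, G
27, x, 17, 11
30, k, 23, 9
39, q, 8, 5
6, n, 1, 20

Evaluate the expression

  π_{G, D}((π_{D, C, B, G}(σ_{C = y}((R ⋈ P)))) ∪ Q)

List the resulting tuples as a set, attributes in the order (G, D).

{(11, 27), (20, 6), (5, 39), (6, 18), (9, 30)}

Joining R and P on B yields {(2, n, 16, 15, 6), (2, n, 39, 15, 6), (2, y, 18, 15, 6), (6, t, 8, 33, 24)}.
σ[C = y]: keep tuples satisfying C = y → {(2, y, 18, 15, 6)}
Keep only column(s) D, C, B, G: {(18, y, 2, 6)}
Taking the union: {(18, y, 2, 6), (27, x, 17, 11), (30, k, 23, 9), (39, q, 8, 5), (6, n, 1, 20)}
Keep only column(s) G, D: {(11, 27), (20, 6), (5, 39), (6, 18), (9, 30)}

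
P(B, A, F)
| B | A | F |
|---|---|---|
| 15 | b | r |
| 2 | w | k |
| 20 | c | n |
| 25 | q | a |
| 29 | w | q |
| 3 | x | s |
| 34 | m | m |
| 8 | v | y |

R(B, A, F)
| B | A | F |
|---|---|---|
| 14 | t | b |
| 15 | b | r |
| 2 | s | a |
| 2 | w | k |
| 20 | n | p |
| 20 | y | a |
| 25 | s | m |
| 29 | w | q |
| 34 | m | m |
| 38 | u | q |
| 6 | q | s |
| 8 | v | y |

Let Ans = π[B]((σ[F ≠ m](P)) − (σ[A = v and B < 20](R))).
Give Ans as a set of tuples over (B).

{15, 2, 20, 25, 29, 3}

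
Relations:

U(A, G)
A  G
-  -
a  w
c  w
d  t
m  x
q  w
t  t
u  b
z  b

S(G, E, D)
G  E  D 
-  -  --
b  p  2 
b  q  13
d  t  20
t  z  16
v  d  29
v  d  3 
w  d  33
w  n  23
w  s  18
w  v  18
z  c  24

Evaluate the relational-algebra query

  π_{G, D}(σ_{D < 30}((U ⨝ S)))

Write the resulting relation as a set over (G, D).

Joining U and S on G yields {(a, w, d, 33), (a, w, n, 23), (a, w, s, 18), (a, w, v, 18), (c, w, d, 33), (c, w, n, 23), (c, w, s, 18), (c, w, v, 18), (d, t, z, 16), (q, w, d, 33), (q, w, n, 23), (q, w, s, 18), (q, w, v, 18), (t, t, z, 16), (u, b, p, 2), (u, b, q, 13), (z, b, p, 2), (z, b, q, 13)}.
Apply σ_{D < 30}; surviving tuples: {(a, w, n, 23), (a, w, s, 18), (a, w, v, 18), (c, w, n, 23), (c, w, s, 18), (c, w, v, 18), (d, t, z, 16), (q, w, n, 23), (q, w, s, 18), (q, w, v, 18), (t, t, z, 16), (u, b, p, 2), (u, b, q, 13), (z, b, p, 2), (z, b, q, 13)}
π_{G, D} gives {(b, 13), (b, 2), (t, 16), (w, 18), (w, 23)} (10 duplicate(s) eliminated).

{(b, 13), (b, 2), (t, 16), (w, 18), (w, 23)}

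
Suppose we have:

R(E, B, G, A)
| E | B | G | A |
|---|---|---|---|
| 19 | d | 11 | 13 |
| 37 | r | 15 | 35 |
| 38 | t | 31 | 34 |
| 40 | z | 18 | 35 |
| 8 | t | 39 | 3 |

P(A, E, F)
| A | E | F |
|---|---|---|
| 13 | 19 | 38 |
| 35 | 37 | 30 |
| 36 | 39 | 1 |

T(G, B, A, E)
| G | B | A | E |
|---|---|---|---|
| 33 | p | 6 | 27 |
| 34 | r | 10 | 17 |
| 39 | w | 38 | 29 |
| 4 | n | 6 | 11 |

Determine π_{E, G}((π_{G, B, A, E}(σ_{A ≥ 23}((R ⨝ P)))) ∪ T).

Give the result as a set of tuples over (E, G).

Joining R and P on E, A yields {(19, d, 11, 13, 38), (37, r, 15, 35, 30)}.
Apply σ_{A ≥ 23}; surviving tuples: {(37, r, 15, 35, 30)}
Projecting to G, B, A, E: {(15, r, 35, 37)}
Union: {(15, r, 35, 37)} with {(33, p, 6, 27), (34, r, 10, 17), (39, w, 38, 29), (4, n, 6, 11)} → {(15, r, 35, 37), (33, p, 6, 27), (34, r, 10, 17), (39, w, 38, 29), (4, n, 6, 11)}
Projecting to E, G: {(11, 4), (17, 34), (27, 33), (29, 39), (37, 15)}

{(11, 4), (17, 34), (27, 33), (29, 39), (37, 15)}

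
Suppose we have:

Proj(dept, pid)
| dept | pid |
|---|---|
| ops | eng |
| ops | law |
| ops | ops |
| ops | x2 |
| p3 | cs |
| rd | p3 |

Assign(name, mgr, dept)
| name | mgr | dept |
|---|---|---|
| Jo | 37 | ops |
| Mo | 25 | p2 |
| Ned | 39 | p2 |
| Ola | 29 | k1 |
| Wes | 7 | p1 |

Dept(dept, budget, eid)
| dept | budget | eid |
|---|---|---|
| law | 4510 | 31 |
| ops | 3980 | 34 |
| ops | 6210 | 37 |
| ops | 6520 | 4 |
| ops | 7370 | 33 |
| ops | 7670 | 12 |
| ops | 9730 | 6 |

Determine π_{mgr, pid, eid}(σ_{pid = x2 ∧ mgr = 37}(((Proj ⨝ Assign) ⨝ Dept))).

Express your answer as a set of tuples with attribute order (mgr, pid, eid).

{(37, x2, 12), (37, x2, 33), (37, x2, 34), (37, x2, 37), (37, x2, 4), (37, x2, 6)}

Joining Proj and Assign on dept yields {(ops, eng, Jo, 37), (ops, law, Jo, 37), (ops, ops, Jo, 37), (ops, x2, Jo, 37)}.
Joining (Proj ⨝ Assign) and Dept on dept yields {(ops, eng, Jo, 37, 3980, 34), (ops, eng, Jo, 37, 6210, 37), (ops, eng, Jo, 37, 6520, 4), (ops, eng, Jo, 37, 7370, 33), (ops, eng, Jo, 37, 7670, 12), (ops, eng, Jo, 37, 9730, 6), (ops, law, Jo, 37, 3980, 34), (ops, law, Jo, 37, 6210, 37), (ops, law, Jo, 37, 6520, 4), (ops, law, Jo, 37, 7370, 33), (ops, law, Jo, 37, 7670, 12), (ops, law, Jo, 37, 9730, 6), (ops, ops, Jo, 37, 3980, 34), (ops, ops, Jo, 37, 6210, 37), (ops, ops, Jo, 37, 6520, 4), (ops, ops, Jo, 37, 7370, 33), (ops, ops, Jo, 37, 7670, 12), (ops, ops, Jo, 37, 9730, 6), (ops, x2, Jo, 37, 3980, 34), (ops, x2, Jo, 37, 6210, 37), (ops, x2, Jo, 37, 6520, 4), (ops, x2, Jo, 37, 7370, 33), (ops, x2, Jo, 37, 7670, 12), (ops, x2, Jo, 37, 9730, 6)}.
σ[pid = x2 ∧ mgr = 37]: keep tuples satisfying pid = x2 ∧ mgr = 37 → {(ops, x2, Jo, 37, 3980, 34), (ops, x2, Jo, 37, 6210, 37), (ops, x2, Jo, 37, 6520, 4), (ops, x2, Jo, 37, 7370, 33), (ops, x2, Jo, 37, 7670, 12), (ops, x2, Jo, 37, 9730, 6)}
π_{mgr, pid, eid} gives {(37, x2, 12), (37, x2, 33), (37, x2, 34), (37, x2, 37), (37, x2, 4), (37, x2, 6)}.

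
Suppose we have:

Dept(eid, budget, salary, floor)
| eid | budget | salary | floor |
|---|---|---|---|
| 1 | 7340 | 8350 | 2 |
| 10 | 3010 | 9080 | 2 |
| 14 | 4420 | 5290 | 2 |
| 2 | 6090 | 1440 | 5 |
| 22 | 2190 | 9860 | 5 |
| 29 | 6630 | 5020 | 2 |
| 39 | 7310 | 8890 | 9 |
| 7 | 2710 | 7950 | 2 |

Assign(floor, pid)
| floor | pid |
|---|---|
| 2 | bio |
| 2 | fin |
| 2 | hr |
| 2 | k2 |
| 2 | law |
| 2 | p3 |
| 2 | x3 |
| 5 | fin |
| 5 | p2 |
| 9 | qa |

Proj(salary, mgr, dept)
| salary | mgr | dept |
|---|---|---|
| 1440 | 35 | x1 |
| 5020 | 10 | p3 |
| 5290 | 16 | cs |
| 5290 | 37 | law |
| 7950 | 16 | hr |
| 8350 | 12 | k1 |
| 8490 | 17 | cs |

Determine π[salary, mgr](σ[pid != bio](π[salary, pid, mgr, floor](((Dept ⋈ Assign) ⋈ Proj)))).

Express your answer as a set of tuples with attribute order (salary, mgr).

Dept ⋈ Assign (natural join on floor): {(1, 7340, 8350, 2, bio), (1, 7340, 8350, 2, fin), (1, 7340, 8350, 2, hr), (1, 7340, 8350, 2, k2), (1, 7340, 8350, 2, law), (1, 7340, 8350, 2, p3), (1, 7340, 8350, 2, x3), (10, 3010, 9080, 2, bio), (10, 3010, 9080, 2, fin), (10, 3010, 9080, 2, hr), (10, 3010, 9080, 2, k2), (10, 3010, 9080, 2, law), (10, 3010, 9080, 2, p3), (10, 3010, 9080, 2, x3), (14, 4420, 5290, 2, bio), (14, 4420, 5290, 2, fin), (14, 4420, 5290, 2, hr), (14, 4420, 5290, 2, k2), (14, 4420, 5290, 2, law), (14, 4420, 5290, 2, p3), (14, 4420, 5290, 2, x3), (2, 6090, 1440, 5, fin), (2, 6090, 1440, 5, p2), (22, 2190, 9860, 5, fin), (22, 2190, 9860, 5, p2), (29, 6630, 5020, 2, bio), (29, 6630, 5020, 2, fin), (29, 6630, 5020, 2, hr), (29, 6630, 5020, 2, k2), (29, 6630, 5020, 2, law), (29, 6630, 5020, 2, p3), (29, 6630, 5020, 2, x3), (39, 7310, 8890, 9, qa), (7, 2710, 7950, 2, bio), (7, 2710, 7950, 2, fin), (7, 2710, 7950, 2, hr), (7, 2710, 7950, 2, k2), (7, 2710, 7950, 2, law), (7, 2710, 7950, 2, p3), (7, 2710, 7950, 2, x3)}
(Dept ⋈ Assign) ⋈ Proj (natural join on salary): {(1, 7340, 8350, 2, bio, 12, k1), (1, 7340, 8350, 2, fin, 12, k1), (1, 7340, 8350, 2, hr, 12, k1), (1, 7340, 8350, 2, k2, 12, k1), (1, 7340, 8350, 2, law, 12, k1), (1, 7340, 8350, 2, p3, 12, k1), (1, 7340, 8350, 2, x3, 12, k1), (14, 4420, 5290, 2, bio, 16, cs), (14, 4420, 5290, 2, bio, 37, law), (14, 4420, 5290, 2, fin, 16, cs), (14, 4420, 5290, 2, fin, 37, law), (14, 4420, 5290, 2, hr, 16, cs), (14, 4420, 5290, 2, hr, 37, law), (14, 4420, 5290, 2, k2, 16, cs), (14, 4420, 5290, 2, k2, 37, law), (14, 4420, 5290, 2, law, 16, cs), (14, 4420, 5290, 2, law, 37, law), (14, 4420, 5290, 2, p3, 16, cs), (14, 4420, 5290, 2, p3, 37, law), (14, 4420, 5290, 2, x3, 16, cs), (14, 4420, 5290, 2, x3, 37, law), (2, 6090, 1440, 5, fin, 35, x1), (2, 6090, 1440, 5, p2, 35, x1), (29, 6630, 5020, 2, bio, 10, p3), (29, 6630, 5020, 2, fin, 10, p3), (29, 6630, 5020, 2, hr, 10, p3), (29, 6630, 5020, 2, k2, 10, p3), (29, 6630, 5020, 2, law, 10, p3), (29, 6630, 5020, 2, p3, 10, p3), (29, 6630, 5020, 2, x3, 10, p3), (7, 2710, 7950, 2, bio, 16, hr), (7, 2710, 7950, 2, fin, 16, hr), (7, 2710, 7950, 2, hr, 16, hr), (7, 2710, 7950, 2, k2, 16, hr), (7, 2710, 7950, 2, law, 16, hr), (7, 2710, 7950, 2, p3, 16, hr), (7, 2710, 7950, 2, x3, 16, hr)}
Projecting to salary, pid, mgr, floor: {(1440, fin, 35, 5), (1440, p2, 35, 5), (5020, bio, 10, 2), (5020, fin, 10, 2), (5020, hr, 10, 2), (5020, k2, 10, 2), (5020, law, 10, 2), (5020, p3, 10, 2), (5020, x3, 10, 2), (5290, bio, 16, 2), (5290, bio, 37, 2), (5290, fin, 16, 2), (5290, fin, 37, 2), (5290, hr, 16, 2), (5290, hr, 37, 2), (5290, k2, 16, 2), (5290, k2, 37, 2), (5290, law, 16, 2), (5290, law, 37, 2), (5290, p3, 16, 2), (5290, p3, 37, 2), (5290, x3, 16, 2), (5290, x3, 37, 2), (7950, bio, 16, 2), (7950, fin, 16, 2), (7950, hr, 16, 2), (7950, k2, 16, 2), (7950, law, 16, 2), (7950, p3, 16, 2), (7950, x3, 16, 2), (8350, bio, 12, 2), (8350, fin, 12, 2), (8350, hr, 12, 2), (8350, k2, 12, 2), (8350, law, 12, 2), (8350, p3, 12, 2), (8350, x3, 12, 2)}
σ[pid != bio]: keep tuples satisfying pid != bio → {(1440, fin, 35, 5), (1440, p2, 35, 5), (5020, fin, 10, 2), (5020, hr, 10, 2), (5020, k2, 10, 2), (5020, law, 10, 2), (5020, p3, 10, 2), (5020, x3, 10, 2), (5290, fin, 16, 2), (5290, fin, 37, 2), (5290, hr, 16, 2), (5290, hr, 37, 2), (5290, k2, 16, 2), (5290, k2, 37, 2), (5290, law, 16, 2), (5290, law, 37, 2), (5290, p3, 16, 2), (5290, p3, 37, 2), (5290, x3, 16, 2), (5290, x3, 37, 2), (7950, fin, 16, 2), (7950, hr, 16, 2), (7950, k2, 16, 2), (7950, law, 16, 2), (7950, p3, 16, 2), (7950, x3, 16, 2), (8350, fin, 12, 2), (8350, hr, 12, 2), (8350, k2, 12, 2), (8350, law, 12, 2), (8350, p3, 12, 2), (8350, x3, 12, 2)}
Projecting to salary, mgr (26 duplicate(s) eliminated): {(1440, 35), (5020, 10), (5290, 16), (5290, 37), (7950, 16), (8350, 12)}

{(1440, 35), (5020, 10), (5290, 16), (5290, 37), (7950, 16), (8350, 12)}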